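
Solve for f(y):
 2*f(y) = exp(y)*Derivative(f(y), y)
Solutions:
 f(y) = C1*exp(-2*exp(-y))


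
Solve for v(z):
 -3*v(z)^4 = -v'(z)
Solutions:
 v(z) = (-1/(C1 + 9*z))^(1/3)
 v(z) = (-1/(C1 + 3*z))^(1/3)*(-3^(2/3) - 3*3^(1/6)*I)/6
 v(z) = (-1/(C1 + 3*z))^(1/3)*(-3^(2/3) + 3*3^(1/6)*I)/6


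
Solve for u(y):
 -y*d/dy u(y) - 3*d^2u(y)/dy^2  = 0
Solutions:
 u(y) = C1 + C2*erf(sqrt(6)*y/6)


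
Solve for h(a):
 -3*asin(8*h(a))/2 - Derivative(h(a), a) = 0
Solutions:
 Integral(1/asin(8*_y), (_y, h(a))) = C1 - 3*a/2


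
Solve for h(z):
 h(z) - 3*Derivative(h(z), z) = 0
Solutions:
 h(z) = C1*exp(z/3)


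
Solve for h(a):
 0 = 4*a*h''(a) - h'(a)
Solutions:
 h(a) = C1 + C2*a^(5/4)


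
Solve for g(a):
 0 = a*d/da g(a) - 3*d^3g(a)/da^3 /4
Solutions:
 g(a) = C1 + Integral(C2*airyai(6^(2/3)*a/3) + C3*airybi(6^(2/3)*a/3), a)


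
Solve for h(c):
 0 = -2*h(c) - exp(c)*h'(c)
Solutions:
 h(c) = C1*exp(2*exp(-c))


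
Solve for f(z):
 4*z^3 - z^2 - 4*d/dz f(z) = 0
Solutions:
 f(z) = C1 + z^4/4 - z^3/12


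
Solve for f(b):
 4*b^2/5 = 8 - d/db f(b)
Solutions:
 f(b) = C1 - 4*b^3/15 + 8*b


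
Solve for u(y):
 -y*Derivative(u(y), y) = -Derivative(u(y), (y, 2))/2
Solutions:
 u(y) = C1 + C2*erfi(y)


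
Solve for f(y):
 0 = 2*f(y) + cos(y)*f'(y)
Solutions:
 f(y) = C1*(sin(y) - 1)/(sin(y) + 1)


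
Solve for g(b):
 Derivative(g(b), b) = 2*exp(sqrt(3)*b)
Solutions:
 g(b) = C1 + 2*sqrt(3)*exp(sqrt(3)*b)/3


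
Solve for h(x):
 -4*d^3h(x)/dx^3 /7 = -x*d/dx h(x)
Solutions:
 h(x) = C1 + Integral(C2*airyai(14^(1/3)*x/2) + C3*airybi(14^(1/3)*x/2), x)


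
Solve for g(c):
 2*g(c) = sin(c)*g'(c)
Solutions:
 g(c) = C1*(cos(c) - 1)/(cos(c) + 1)


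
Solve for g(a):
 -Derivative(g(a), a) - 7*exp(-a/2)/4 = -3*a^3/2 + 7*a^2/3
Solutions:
 g(a) = C1 + 3*a^4/8 - 7*a^3/9 + 7*exp(-a/2)/2


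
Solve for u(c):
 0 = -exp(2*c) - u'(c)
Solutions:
 u(c) = C1 - exp(2*c)/2


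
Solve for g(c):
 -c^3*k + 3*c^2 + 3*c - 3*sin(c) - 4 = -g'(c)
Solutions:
 g(c) = C1 + c^4*k/4 - c^3 - 3*c^2/2 + 4*c - 3*cos(c)


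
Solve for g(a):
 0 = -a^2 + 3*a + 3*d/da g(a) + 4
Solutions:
 g(a) = C1 + a^3/9 - a^2/2 - 4*a/3


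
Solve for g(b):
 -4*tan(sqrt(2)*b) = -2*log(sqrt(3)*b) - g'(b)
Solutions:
 g(b) = C1 - 2*b*log(b) - b*log(3) + 2*b - 2*sqrt(2)*log(cos(sqrt(2)*b))


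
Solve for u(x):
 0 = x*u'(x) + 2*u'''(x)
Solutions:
 u(x) = C1 + Integral(C2*airyai(-2^(2/3)*x/2) + C3*airybi(-2^(2/3)*x/2), x)


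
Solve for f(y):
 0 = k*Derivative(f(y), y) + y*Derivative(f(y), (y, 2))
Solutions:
 f(y) = C1 + y^(1 - re(k))*(C2*sin(log(y)*Abs(im(k))) + C3*cos(log(y)*im(k)))


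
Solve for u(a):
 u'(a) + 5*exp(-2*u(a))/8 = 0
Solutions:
 u(a) = log(C1 - 5*a)/2 - log(2)
 u(a) = log(-sqrt(C1 - 5*a)) - log(2)


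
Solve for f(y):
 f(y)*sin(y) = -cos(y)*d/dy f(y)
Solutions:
 f(y) = C1*cos(y)


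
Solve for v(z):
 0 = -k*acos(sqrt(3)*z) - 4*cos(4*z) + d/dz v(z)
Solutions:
 v(z) = C1 + k*(z*acos(sqrt(3)*z) - sqrt(3)*sqrt(1 - 3*z^2)/3) + sin(4*z)


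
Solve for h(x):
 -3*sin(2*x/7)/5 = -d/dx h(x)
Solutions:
 h(x) = C1 - 21*cos(2*x/7)/10


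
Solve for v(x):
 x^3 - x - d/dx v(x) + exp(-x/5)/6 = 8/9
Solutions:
 v(x) = C1 + x^4/4 - x^2/2 - 8*x/9 - 5*exp(-x/5)/6


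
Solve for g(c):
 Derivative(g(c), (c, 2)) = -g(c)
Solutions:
 g(c) = C1*sin(c) + C2*cos(c)


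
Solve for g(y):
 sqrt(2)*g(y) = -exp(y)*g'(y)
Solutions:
 g(y) = C1*exp(sqrt(2)*exp(-y))


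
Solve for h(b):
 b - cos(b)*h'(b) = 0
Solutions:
 h(b) = C1 + Integral(b/cos(b), b)


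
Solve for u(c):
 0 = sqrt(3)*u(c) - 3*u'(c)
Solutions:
 u(c) = C1*exp(sqrt(3)*c/3)


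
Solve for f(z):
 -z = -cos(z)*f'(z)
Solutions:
 f(z) = C1 + Integral(z/cos(z), z)


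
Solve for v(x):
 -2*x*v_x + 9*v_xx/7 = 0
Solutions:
 v(x) = C1 + C2*erfi(sqrt(7)*x/3)


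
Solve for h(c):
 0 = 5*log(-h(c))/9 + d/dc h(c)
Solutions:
 -li(-h(c)) = C1 - 5*c/9


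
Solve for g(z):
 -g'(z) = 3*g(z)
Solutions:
 g(z) = C1*exp(-3*z)


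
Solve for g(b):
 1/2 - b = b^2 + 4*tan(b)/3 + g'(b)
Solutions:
 g(b) = C1 - b^3/3 - b^2/2 + b/2 + 4*log(cos(b))/3


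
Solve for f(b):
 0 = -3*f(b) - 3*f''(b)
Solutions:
 f(b) = C1*sin(b) + C2*cos(b)


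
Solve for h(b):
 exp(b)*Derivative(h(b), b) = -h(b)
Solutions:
 h(b) = C1*exp(exp(-b))


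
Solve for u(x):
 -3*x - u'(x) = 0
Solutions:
 u(x) = C1 - 3*x^2/2


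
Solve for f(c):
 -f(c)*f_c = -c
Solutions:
 f(c) = -sqrt(C1 + c^2)
 f(c) = sqrt(C1 + c^2)


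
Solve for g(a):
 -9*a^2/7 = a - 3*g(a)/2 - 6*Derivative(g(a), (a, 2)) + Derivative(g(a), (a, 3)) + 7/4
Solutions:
 g(a) = C1*exp(a*(-2^(1/3)*(sqrt(201) + 35)^(1/3)/4 - 2*2^(2/3)/(sqrt(201) + 35)^(1/3) + 2))*sin(2^(1/3)*sqrt(3)*a*(-(sqrt(201) + 35)^(1/3)/4 + 2*2^(1/3)/(sqrt(201) + 35)^(1/3))) + C2*exp(a*(-2^(1/3)*(sqrt(201) + 35)^(1/3)/4 - 2*2^(2/3)/(sqrt(201) + 35)^(1/3) + 2))*cos(2^(1/3)*sqrt(3)*a*(-(sqrt(201) + 35)^(1/3)/4 + 2*2^(1/3)/(sqrt(201) + 35)^(1/3))) + C3*exp(a*(4*2^(2/3)/(sqrt(201) + 35)^(1/3) + 2 + 2^(1/3)*(sqrt(201) + 35)^(1/3)/2)) + 6*a^2/7 + 2*a/3 - 239/42


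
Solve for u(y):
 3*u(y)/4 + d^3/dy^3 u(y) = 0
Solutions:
 u(y) = C3*exp(-6^(1/3)*y/2) + (C1*sin(2^(1/3)*3^(5/6)*y/4) + C2*cos(2^(1/3)*3^(5/6)*y/4))*exp(6^(1/3)*y/4)


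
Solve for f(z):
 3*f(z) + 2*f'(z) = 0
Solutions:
 f(z) = C1*exp(-3*z/2)


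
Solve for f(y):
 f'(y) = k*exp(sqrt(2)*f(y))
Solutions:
 f(y) = sqrt(2)*(2*log(-1/(C1 + k*y)) - log(2))/4


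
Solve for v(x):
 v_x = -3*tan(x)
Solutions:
 v(x) = C1 + 3*log(cos(x))


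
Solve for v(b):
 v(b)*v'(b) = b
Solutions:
 v(b) = -sqrt(C1 + b^2)
 v(b) = sqrt(C1 + b^2)


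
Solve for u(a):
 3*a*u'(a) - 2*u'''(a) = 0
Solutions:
 u(a) = C1 + Integral(C2*airyai(2^(2/3)*3^(1/3)*a/2) + C3*airybi(2^(2/3)*3^(1/3)*a/2), a)


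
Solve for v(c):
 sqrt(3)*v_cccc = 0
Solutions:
 v(c) = C1 + C2*c + C3*c^2 + C4*c^3


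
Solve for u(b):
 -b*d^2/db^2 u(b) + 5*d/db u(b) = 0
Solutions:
 u(b) = C1 + C2*b^6


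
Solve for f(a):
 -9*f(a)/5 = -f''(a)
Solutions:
 f(a) = C1*exp(-3*sqrt(5)*a/5) + C2*exp(3*sqrt(5)*a/5)


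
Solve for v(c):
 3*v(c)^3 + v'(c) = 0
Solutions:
 v(c) = -sqrt(2)*sqrt(-1/(C1 - 3*c))/2
 v(c) = sqrt(2)*sqrt(-1/(C1 - 3*c))/2


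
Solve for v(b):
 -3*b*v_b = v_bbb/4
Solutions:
 v(b) = C1 + Integral(C2*airyai(-12^(1/3)*b) + C3*airybi(-12^(1/3)*b), b)


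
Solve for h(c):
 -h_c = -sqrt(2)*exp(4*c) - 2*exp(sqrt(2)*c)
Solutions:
 h(c) = C1 + sqrt(2)*exp(4*c)/4 + sqrt(2)*exp(sqrt(2)*c)


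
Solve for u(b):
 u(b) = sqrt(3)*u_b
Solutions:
 u(b) = C1*exp(sqrt(3)*b/3)


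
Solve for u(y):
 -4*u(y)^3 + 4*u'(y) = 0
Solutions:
 u(y) = -sqrt(2)*sqrt(-1/(C1 + y))/2
 u(y) = sqrt(2)*sqrt(-1/(C1 + y))/2


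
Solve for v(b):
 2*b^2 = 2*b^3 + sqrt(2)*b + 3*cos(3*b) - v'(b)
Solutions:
 v(b) = C1 + b^4/2 - 2*b^3/3 + sqrt(2)*b^2/2 + sin(3*b)


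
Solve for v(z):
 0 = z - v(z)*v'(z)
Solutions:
 v(z) = -sqrt(C1 + z^2)
 v(z) = sqrt(C1 + z^2)


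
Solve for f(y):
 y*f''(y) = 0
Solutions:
 f(y) = C1 + C2*y


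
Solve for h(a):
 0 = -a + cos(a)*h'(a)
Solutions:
 h(a) = C1 + Integral(a/cos(a), a)


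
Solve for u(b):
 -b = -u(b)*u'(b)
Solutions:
 u(b) = -sqrt(C1 + b^2)
 u(b) = sqrt(C1 + b^2)


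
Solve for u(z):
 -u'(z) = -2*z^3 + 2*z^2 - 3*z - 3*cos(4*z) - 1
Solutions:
 u(z) = C1 + z^4/2 - 2*z^3/3 + 3*z^2/2 + z + 3*sin(4*z)/4


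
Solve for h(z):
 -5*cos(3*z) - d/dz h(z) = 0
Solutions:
 h(z) = C1 - 5*sin(3*z)/3


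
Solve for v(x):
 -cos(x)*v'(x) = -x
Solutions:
 v(x) = C1 + Integral(x/cos(x), x)


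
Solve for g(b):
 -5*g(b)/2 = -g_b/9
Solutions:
 g(b) = C1*exp(45*b/2)


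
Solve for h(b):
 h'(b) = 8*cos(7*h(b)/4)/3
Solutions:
 -8*b/3 - 2*log(sin(7*h(b)/4) - 1)/7 + 2*log(sin(7*h(b)/4) + 1)/7 = C1


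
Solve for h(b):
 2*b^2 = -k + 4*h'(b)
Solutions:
 h(b) = C1 + b^3/6 + b*k/4


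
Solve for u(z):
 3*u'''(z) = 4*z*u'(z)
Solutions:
 u(z) = C1 + Integral(C2*airyai(6^(2/3)*z/3) + C3*airybi(6^(2/3)*z/3), z)


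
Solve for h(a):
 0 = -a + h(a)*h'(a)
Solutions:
 h(a) = -sqrt(C1 + a^2)
 h(a) = sqrt(C1 + a^2)


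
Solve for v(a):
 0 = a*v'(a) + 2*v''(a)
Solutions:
 v(a) = C1 + C2*erf(a/2)


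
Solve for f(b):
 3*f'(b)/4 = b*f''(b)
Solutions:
 f(b) = C1 + C2*b^(7/4)


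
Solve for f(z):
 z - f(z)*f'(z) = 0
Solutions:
 f(z) = -sqrt(C1 + z^2)
 f(z) = sqrt(C1 + z^2)


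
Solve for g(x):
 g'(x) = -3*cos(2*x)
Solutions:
 g(x) = C1 - 3*sin(2*x)/2


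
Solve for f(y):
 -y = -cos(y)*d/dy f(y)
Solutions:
 f(y) = C1 + Integral(y/cos(y), y)


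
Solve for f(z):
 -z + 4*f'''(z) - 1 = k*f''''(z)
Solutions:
 f(z) = C1 + C2*z + C3*z^2 + C4*exp(4*z/k) + z^4/96 + z^3*(k + 4)/96


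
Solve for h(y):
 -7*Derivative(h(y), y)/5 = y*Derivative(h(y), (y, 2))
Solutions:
 h(y) = C1 + C2/y^(2/5)


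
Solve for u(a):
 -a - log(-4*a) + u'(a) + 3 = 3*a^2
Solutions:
 u(a) = C1 + a^3 + a^2/2 + a*log(-a) + 2*a*(-2 + log(2))


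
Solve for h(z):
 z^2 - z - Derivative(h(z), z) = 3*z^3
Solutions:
 h(z) = C1 - 3*z^4/4 + z^3/3 - z^2/2


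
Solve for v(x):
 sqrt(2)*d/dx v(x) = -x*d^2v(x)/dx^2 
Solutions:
 v(x) = C1 + C2*x^(1 - sqrt(2))


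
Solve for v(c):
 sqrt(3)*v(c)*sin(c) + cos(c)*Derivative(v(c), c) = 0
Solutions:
 v(c) = C1*cos(c)^(sqrt(3))


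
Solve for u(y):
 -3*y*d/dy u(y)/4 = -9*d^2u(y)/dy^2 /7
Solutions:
 u(y) = C1 + C2*erfi(sqrt(42)*y/12)


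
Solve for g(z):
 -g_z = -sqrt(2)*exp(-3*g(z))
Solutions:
 g(z) = log(C1 + 3*sqrt(2)*z)/3
 g(z) = log((-3^(1/3) - 3^(5/6)*I)*(C1 + sqrt(2)*z)^(1/3)/2)
 g(z) = log((-3^(1/3) + 3^(5/6)*I)*(C1 + sqrt(2)*z)^(1/3)/2)


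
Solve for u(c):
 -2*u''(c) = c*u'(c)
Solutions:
 u(c) = C1 + C2*erf(c/2)


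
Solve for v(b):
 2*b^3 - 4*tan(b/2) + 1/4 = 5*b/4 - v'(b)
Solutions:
 v(b) = C1 - b^4/2 + 5*b^2/8 - b/4 - 8*log(cos(b/2))


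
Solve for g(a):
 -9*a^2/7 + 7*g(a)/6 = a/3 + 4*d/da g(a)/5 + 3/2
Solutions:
 g(a) = C1*exp(35*a/24) + 54*a^2/49 + 3082*a/1715 + 151143/60025


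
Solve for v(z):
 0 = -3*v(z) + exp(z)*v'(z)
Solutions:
 v(z) = C1*exp(-3*exp(-z))


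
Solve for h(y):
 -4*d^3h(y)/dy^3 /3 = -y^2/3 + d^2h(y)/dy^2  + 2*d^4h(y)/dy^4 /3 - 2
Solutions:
 h(y) = C1 + C2*y + y^4/36 - 4*y^3/27 + 37*y^2/27 + (C3*sin(sqrt(2)*y/2) + C4*cos(sqrt(2)*y/2))*exp(-y)


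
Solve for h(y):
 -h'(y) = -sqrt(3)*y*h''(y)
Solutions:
 h(y) = C1 + C2*y^(sqrt(3)/3 + 1)


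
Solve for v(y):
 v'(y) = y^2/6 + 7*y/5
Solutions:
 v(y) = C1 + y^3/18 + 7*y^2/10


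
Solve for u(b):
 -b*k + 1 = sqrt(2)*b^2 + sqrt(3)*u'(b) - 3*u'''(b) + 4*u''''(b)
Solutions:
 u(b) = C1 + C2*exp(b*((-1 + sqrt(-1 + (-1 + 8*sqrt(3))^2) + 8*sqrt(3))^(-1/3) + 2 + (-1 + sqrt(-1 + (-1 + 8*sqrt(3))^2) + 8*sqrt(3))^(1/3))/8)*sin(sqrt(3)*b*(-(-1 + sqrt(-1 + (-1 + 8*sqrt(3))^2) + 8*sqrt(3))^(1/3) + (-1 + sqrt(-1 + (-1 + 8*sqrt(3))^2) + 8*sqrt(3))^(-1/3))/8) + C3*exp(b*((-1 + sqrt(-1 + (-1 + 8*sqrt(3))^2) + 8*sqrt(3))^(-1/3) + 2 + (-1 + sqrt(-1 + (-1 + 8*sqrt(3))^2) + 8*sqrt(3))^(1/3))/8)*cos(sqrt(3)*b*(-(-1 + sqrt(-1 + (-1 + 8*sqrt(3))^2) + 8*sqrt(3))^(1/3) + (-1 + sqrt(-1 + (-1 + 8*sqrt(3))^2) + 8*sqrt(3))^(-1/3))/8) + C4*exp(b*(-(-1 + sqrt(-1 + (-1 + 8*sqrt(3))^2) + 8*sqrt(3))^(1/3) - 1/(-1 + sqrt(-1 + (-1 + 8*sqrt(3))^2) + 8*sqrt(3))^(1/3) + 1)/4) - sqrt(6)*b^3/9 - sqrt(3)*b^2*k/6 - 2*sqrt(2)*b + sqrt(3)*b/3


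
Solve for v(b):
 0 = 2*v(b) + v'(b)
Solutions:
 v(b) = C1*exp(-2*b)


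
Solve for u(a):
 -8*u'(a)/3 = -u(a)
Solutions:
 u(a) = C1*exp(3*a/8)


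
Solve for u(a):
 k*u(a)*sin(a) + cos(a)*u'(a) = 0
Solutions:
 u(a) = C1*exp(k*log(cos(a)))


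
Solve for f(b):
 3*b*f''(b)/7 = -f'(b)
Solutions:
 f(b) = C1 + C2/b^(4/3)


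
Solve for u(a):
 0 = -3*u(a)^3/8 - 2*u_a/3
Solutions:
 u(a) = -2*sqrt(2)*sqrt(-1/(C1 - 9*a))
 u(a) = 2*sqrt(2)*sqrt(-1/(C1 - 9*a))


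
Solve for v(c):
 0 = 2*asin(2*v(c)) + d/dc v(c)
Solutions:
 Integral(1/asin(2*_y), (_y, v(c))) = C1 - 2*c


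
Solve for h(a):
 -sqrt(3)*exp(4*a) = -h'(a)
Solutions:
 h(a) = C1 + sqrt(3)*exp(4*a)/4


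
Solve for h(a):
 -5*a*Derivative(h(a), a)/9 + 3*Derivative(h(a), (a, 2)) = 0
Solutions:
 h(a) = C1 + C2*erfi(sqrt(30)*a/18)


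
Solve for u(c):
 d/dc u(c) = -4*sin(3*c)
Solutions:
 u(c) = C1 + 4*cos(3*c)/3


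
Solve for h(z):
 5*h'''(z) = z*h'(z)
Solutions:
 h(z) = C1 + Integral(C2*airyai(5^(2/3)*z/5) + C3*airybi(5^(2/3)*z/5), z)


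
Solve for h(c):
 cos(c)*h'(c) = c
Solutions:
 h(c) = C1 + Integral(c/cos(c), c)


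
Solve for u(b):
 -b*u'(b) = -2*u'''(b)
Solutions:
 u(b) = C1 + Integral(C2*airyai(2^(2/3)*b/2) + C3*airybi(2^(2/3)*b/2), b)


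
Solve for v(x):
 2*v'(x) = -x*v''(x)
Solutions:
 v(x) = C1 + C2/x


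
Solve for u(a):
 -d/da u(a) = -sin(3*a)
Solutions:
 u(a) = C1 - cos(3*a)/3


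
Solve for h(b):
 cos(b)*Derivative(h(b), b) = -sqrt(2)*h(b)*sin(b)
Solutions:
 h(b) = C1*cos(b)^(sqrt(2))


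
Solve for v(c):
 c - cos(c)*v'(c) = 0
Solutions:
 v(c) = C1 + Integral(c/cos(c), c)


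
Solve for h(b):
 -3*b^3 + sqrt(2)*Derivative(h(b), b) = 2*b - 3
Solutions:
 h(b) = C1 + 3*sqrt(2)*b^4/8 + sqrt(2)*b^2/2 - 3*sqrt(2)*b/2


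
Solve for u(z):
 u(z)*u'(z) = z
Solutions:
 u(z) = -sqrt(C1 + z^2)
 u(z) = sqrt(C1 + z^2)


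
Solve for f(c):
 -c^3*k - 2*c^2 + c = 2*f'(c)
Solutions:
 f(c) = C1 - c^4*k/8 - c^3/3 + c^2/4


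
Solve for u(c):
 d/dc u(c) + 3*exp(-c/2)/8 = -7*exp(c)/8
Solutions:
 u(c) = C1 - 7*exp(c)/8 + 3*exp(-c/2)/4


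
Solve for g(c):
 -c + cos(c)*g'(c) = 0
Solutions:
 g(c) = C1 + Integral(c/cos(c), c)


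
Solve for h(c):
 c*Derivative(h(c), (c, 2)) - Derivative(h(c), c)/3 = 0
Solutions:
 h(c) = C1 + C2*c^(4/3)


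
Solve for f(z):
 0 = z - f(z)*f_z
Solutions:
 f(z) = -sqrt(C1 + z^2)
 f(z) = sqrt(C1 + z^2)


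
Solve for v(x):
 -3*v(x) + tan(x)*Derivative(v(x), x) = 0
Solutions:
 v(x) = C1*sin(x)^3


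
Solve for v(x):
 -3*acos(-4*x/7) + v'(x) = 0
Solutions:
 v(x) = C1 + 3*x*acos(-4*x/7) + 3*sqrt(49 - 16*x^2)/4


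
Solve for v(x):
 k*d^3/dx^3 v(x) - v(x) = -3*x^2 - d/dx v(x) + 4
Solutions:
 v(x) = C1*exp(2^(1/3)*x*(6^(1/3)*(sqrt(3)*sqrt((27 + 4/k)/k^2) - 9/k)^(1/3)/12 - 2^(1/3)*3^(5/6)*I*(sqrt(3)*sqrt((27 + 4/k)/k^2) - 9/k)^(1/3)/12 + 2/(k*(-3^(1/3) + 3^(5/6)*I)*(sqrt(3)*sqrt((27 + 4/k)/k^2) - 9/k)^(1/3)))) + C2*exp(2^(1/3)*x*(6^(1/3)*(sqrt(3)*sqrt((27 + 4/k)/k^2) - 9/k)^(1/3)/12 + 2^(1/3)*3^(5/6)*I*(sqrt(3)*sqrt((27 + 4/k)/k^2) - 9/k)^(1/3)/12 - 2/(k*(3^(1/3) + 3^(5/6)*I)*(sqrt(3)*sqrt((27 + 4/k)/k^2) - 9/k)^(1/3)))) + C3*exp(6^(1/3)*x*(-2^(1/3)*(sqrt(3)*sqrt((27 + 4/k)/k^2) - 9/k)^(1/3) + 2*3^(1/3)/(k*(sqrt(3)*sqrt((27 + 4/k)/k^2) - 9/k)^(1/3)))/6) + 3*x^2 + 6*x + 2


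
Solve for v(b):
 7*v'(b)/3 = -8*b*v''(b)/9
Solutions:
 v(b) = C1 + C2/b^(13/8)


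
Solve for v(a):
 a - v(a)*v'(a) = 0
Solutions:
 v(a) = -sqrt(C1 + a^2)
 v(a) = sqrt(C1 + a^2)


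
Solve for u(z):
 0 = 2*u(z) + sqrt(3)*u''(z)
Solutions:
 u(z) = C1*sin(sqrt(2)*3^(3/4)*z/3) + C2*cos(sqrt(2)*3^(3/4)*z/3)


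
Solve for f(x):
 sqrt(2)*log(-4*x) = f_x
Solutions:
 f(x) = C1 + sqrt(2)*x*log(-x) + sqrt(2)*x*(-1 + 2*log(2))


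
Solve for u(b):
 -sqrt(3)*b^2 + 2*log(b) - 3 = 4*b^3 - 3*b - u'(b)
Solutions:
 u(b) = C1 + b^4 + sqrt(3)*b^3/3 - 3*b^2/2 - 2*b*log(b) + 5*b


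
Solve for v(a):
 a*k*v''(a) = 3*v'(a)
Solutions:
 v(a) = C1 + a^(((re(k) + 3)*re(k) + im(k)^2)/(re(k)^2 + im(k)^2))*(C2*sin(3*log(a)*Abs(im(k))/(re(k)^2 + im(k)^2)) + C3*cos(3*log(a)*im(k)/(re(k)^2 + im(k)^2)))


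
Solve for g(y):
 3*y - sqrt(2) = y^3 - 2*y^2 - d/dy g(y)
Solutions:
 g(y) = C1 + y^4/4 - 2*y^3/3 - 3*y^2/2 + sqrt(2)*y


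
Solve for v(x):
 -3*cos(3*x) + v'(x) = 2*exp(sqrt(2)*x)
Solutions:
 v(x) = C1 + sqrt(2)*exp(sqrt(2)*x) + sin(3*x)


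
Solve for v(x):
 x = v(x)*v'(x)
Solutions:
 v(x) = -sqrt(C1 + x^2)
 v(x) = sqrt(C1 + x^2)


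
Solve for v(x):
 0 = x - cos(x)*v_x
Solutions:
 v(x) = C1 + Integral(x/cos(x), x)


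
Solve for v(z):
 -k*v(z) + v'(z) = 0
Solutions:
 v(z) = C1*exp(k*z)


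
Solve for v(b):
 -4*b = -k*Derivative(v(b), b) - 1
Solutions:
 v(b) = C1 + 2*b^2/k - b/k


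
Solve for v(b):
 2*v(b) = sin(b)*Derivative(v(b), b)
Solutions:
 v(b) = C1*(cos(b) - 1)/(cos(b) + 1)


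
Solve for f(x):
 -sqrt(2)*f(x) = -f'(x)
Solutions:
 f(x) = C1*exp(sqrt(2)*x)


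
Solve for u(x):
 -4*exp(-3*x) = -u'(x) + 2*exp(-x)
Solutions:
 u(x) = C1 - 2*exp(-x) - 4*exp(-3*x)/3


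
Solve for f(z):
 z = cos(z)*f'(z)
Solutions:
 f(z) = C1 + Integral(z/cos(z), z)


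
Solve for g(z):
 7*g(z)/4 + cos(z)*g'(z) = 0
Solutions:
 g(z) = C1*(sin(z) - 1)^(7/8)/(sin(z) + 1)^(7/8)


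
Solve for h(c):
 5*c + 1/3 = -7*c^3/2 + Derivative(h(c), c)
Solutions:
 h(c) = C1 + 7*c^4/8 + 5*c^2/2 + c/3


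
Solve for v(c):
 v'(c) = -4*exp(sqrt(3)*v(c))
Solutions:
 v(c) = sqrt(3)*(2*log(1/(C1 + 4*c)) - log(3))/6


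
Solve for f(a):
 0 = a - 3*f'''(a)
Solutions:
 f(a) = C1 + C2*a + C3*a^2 + a^4/72


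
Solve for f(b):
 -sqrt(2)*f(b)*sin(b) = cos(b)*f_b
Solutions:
 f(b) = C1*cos(b)^(sqrt(2))


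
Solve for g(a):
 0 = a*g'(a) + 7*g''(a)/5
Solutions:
 g(a) = C1 + C2*erf(sqrt(70)*a/14)


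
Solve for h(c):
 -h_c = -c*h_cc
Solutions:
 h(c) = C1 + C2*c^2


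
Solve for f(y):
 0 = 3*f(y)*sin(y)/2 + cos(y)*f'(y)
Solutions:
 f(y) = C1*cos(y)^(3/2)


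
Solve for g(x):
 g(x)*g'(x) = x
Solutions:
 g(x) = -sqrt(C1 + x^2)
 g(x) = sqrt(C1 + x^2)


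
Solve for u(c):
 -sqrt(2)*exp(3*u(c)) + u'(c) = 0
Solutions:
 u(c) = log(-1/(C1 + 3*sqrt(2)*c))/3
 u(c) = log((-1/(C1 + sqrt(2)*c))^(1/3)*(-3^(2/3) - 3*3^(1/6)*I)/6)
 u(c) = log((-1/(C1 + sqrt(2)*c))^(1/3)*(-3^(2/3) + 3*3^(1/6)*I)/6)


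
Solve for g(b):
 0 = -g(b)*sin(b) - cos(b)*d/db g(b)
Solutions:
 g(b) = C1*cos(b)


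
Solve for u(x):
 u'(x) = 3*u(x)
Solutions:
 u(x) = C1*exp(3*x)


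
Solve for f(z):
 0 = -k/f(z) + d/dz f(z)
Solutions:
 f(z) = -sqrt(C1 + 2*k*z)
 f(z) = sqrt(C1 + 2*k*z)


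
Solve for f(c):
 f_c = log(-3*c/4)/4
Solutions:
 f(c) = C1 + c*log(-c)/4 + c*(-2*log(2) - 1 + log(3))/4


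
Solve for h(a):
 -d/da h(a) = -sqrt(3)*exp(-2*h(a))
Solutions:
 h(a) = log(-sqrt(C1 + 2*sqrt(3)*a))
 h(a) = log(C1 + 2*sqrt(3)*a)/2


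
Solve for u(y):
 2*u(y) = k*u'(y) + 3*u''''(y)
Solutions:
 u(y) = C1*exp(2^(2/3)*sqrt(3)*y*(-sqrt(2^(1/3)*(3*k^2 + sqrt(9*k^4 + 2048))^(1/3) - 16/(3*k^2 + sqrt(9*k^4 + 2048))^(1/3)) + sqrt(4*sqrt(3)*k/sqrt(2^(1/3)*(3*k^2 + sqrt(9*k^4 + 2048))^(1/3) - 16/(3*k^2 + sqrt(9*k^4 + 2048))^(1/3)) - 2^(1/3)*(3*k^2 + sqrt(9*k^4 + 2048))^(1/3) + 16/(3*k^2 + sqrt(9*k^4 + 2048))^(1/3)))/12) + C2*exp(2^(2/3)*sqrt(3)*y*(sqrt(2^(1/3)*(3*k^2 + sqrt(9*k^4 + 2048))^(1/3) - 16/(3*k^2 + sqrt(9*k^4 + 2048))^(1/3)) - sqrt(-4*sqrt(3)*k/sqrt(2^(1/3)*(3*k^2 + sqrt(9*k^4 + 2048))^(1/3) - 16/(3*k^2 + sqrt(9*k^4 + 2048))^(1/3)) - 2^(1/3)*(3*k^2 + sqrt(9*k^4 + 2048))^(1/3) + 16/(3*k^2 + sqrt(9*k^4 + 2048))^(1/3)))/12) + C3*exp(2^(2/3)*sqrt(3)*y*(sqrt(2^(1/3)*(3*k^2 + sqrt(9*k^4 + 2048))^(1/3) - 16/(3*k^2 + sqrt(9*k^4 + 2048))^(1/3)) + sqrt(-4*sqrt(3)*k/sqrt(2^(1/3)*(3*k^2 + sqrt(9*k^4 + 2048))^(1/3) - 16/(3*k^2 + sqrt(9*k^4 + 2048))^(1/3)) - 2^(1/3)*(3*k^2 + sqrt(9*k^4 + 2048))^(1/3) + 16/(3*k^2 + sqrt(9*k^4 + 2048))^(1/3)))/12) + C4*exp(-2^(2/3)*sqrt(3)*y*(sqrt(2^(1/3)*(3*k^2 + sqrt(9*k^4 + 2048))^(1/3) - 16/(3*k^2 + sqrt(9*k^4 + 2048))^(1/3)) + sqrt(4*sqrt(3)*k/sqrt(2^(1/3)*(3*k^2 + sqrt(9*k^4 + 2048))^(1/3) - 16/(3*k^2 + sqrt(9*k^4 + 2048))^(1/3)) - 2^(1/3)*(3*k^2 + sqrt(9*k^4 + 2048))^(1/3) + 16/(3*k^2 + sqrt(9*k^4 + 2048))^(1/3)))/12)


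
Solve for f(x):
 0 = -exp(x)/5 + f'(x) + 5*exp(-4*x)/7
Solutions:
 f(x) = C1 + exp(x)/5 + 5*exp(-4*x)/28


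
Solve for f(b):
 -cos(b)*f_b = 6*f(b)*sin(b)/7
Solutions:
 f(b) = C1*cos(b)^(6/7)


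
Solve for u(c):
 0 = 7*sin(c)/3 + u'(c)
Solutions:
 u(c) = C1 + 7*cos(c)/3


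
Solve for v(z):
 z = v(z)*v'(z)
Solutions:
 v(z) = -sqrt(C1 + z^2)
 v(z) = sqrt(C1 + z^2)


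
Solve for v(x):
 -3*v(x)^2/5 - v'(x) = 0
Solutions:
 v(x) = 5/(C1 + 3*x)


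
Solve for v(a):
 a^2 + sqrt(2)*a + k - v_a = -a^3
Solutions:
 v(a) = C1 + a^4/4 + a^3/3 + sqrt(2)*a^2/2 + a*k


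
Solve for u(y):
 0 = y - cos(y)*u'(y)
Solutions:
 u(y) = C1 + Integral(y/cos(y), y)


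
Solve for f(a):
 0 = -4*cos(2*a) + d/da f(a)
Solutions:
 f(a) = C1 + 2*sin(2*a)


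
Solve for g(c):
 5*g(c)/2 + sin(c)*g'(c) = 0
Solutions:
 g(c) = C1*(cos(c) + 1)^(5/4)/(cos(c) - 1)^(5/4)


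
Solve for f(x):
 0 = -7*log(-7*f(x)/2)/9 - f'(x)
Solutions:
 9*Integral(1/(log(-_y) - log(2) + log(7)), (_y, f(x)))/7 = C1 - x


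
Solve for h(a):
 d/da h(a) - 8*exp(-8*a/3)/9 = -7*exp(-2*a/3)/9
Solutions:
 h(a) = C1 + 7*exp(-2*a/3)/6 - exp(-8*a/3)/3


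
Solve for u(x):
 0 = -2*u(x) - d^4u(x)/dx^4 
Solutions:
 u(x) = (C1*sin(2^(3/4)*x/2) + C2*cos(2^(3/4)*x/2))*exp(-2^(3/4)*x/2) + (C3*sin(2^(3/4)*x/2) + C4*cos(2^(3/4)*x/2))*exp(2^(3/4)*x/2)


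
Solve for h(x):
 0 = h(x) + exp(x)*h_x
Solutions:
 h(x) = C1*exp(exp(-x))


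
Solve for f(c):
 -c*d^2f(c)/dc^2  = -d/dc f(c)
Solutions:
 f(c) = C1 + C2*c^2


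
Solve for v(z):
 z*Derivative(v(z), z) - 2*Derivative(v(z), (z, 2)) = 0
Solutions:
 v(z) = C1 + C2*erfi(z/2)


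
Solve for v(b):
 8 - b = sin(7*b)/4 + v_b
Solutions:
 v(b) = C1 - b^2/2 + 8*b + cos(7*b)/28


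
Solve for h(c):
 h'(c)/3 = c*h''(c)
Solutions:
 h(c) = C1 + C2*c^(4/3)


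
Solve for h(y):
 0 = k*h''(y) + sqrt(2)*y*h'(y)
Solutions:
 h(y) = C1 + C2*sqrt(k)*erf(2^(3/4)*y*sqrt(1/k)/2)


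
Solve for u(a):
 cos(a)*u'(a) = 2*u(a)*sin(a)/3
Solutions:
 u(a) = C1/cos(a)^(2/3)


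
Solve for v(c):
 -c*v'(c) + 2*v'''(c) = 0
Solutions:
 v(c) = C1 + Integral(C2*airyai(2^(2/3)*c/2) + C3*airybi(2^(2/3)*c/2), c)


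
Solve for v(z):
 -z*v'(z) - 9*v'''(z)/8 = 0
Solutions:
 v(z) = C1 + Integral(C2*airyai(-2*3^(1/3)*z/3) + C3*airybi(-2*3^(1/3)*z/3), z)


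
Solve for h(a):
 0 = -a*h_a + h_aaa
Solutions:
 h(a) = C1 + Integral(C2*airyai(a) + C3*airybi(a), a)


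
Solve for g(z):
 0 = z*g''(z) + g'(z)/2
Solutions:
 g(z) = C1 + C2*sqrt(z)


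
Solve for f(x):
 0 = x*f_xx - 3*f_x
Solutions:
 f(x) = C1 + C2*x^4


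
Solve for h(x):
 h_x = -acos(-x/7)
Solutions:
 h(x) = C1 - x*acos(-x/7) - sqrt(49 - x^2)


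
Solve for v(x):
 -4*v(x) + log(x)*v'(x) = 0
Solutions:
 v(x) = C1*exp(4*li(x))


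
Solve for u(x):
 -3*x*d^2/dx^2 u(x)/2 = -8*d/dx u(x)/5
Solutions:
 u(x) = C1 + C2*x^(31/15)


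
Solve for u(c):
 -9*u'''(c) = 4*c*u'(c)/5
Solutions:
 u(c) = C1 + Integral(C2*airyai(-2^(2/3)*75^(1/3)*c/15) + C3*airybi(-2^(2/3)*75^(1/3)*c/15), c)


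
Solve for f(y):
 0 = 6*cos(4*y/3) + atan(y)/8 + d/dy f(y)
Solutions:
 f(y) = C1 - y*atan(y)/8 + log(y^2 + 1)/16 - 9*sin(4*y/3)/2


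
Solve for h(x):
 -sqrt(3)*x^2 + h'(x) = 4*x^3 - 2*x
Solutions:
 h(x) = C1 + x^4 + sqrt(3)*x^3/3 - x^2


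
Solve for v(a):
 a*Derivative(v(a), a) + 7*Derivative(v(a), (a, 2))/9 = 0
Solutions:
 v(a) = C1 + C2*erf(3*sqrt(14)*a/14)


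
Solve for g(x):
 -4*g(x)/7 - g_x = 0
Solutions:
 g(x) = C1*exp(-4*x/7)


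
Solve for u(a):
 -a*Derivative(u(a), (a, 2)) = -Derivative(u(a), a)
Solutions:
 u(a) = C1 + C2*a^2


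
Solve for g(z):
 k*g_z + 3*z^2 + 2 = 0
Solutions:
 g(z) = C1 - z^3/k - 2*z/k


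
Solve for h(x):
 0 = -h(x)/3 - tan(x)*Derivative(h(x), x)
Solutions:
 h(x) = C1/sin(x)^(1/3)


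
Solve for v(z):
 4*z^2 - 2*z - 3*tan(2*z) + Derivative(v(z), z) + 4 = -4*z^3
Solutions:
 v(z) = C1 - z^4 - 4*z^3/3 + z^2 - 4*z - 3*log(cos(2*z))/2


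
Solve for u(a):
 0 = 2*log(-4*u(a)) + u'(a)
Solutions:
 Integral(1/(log(-_y) + 2*log(2)), (_y, u(a)))/2 = C1 - a


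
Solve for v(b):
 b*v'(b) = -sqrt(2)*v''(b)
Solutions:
 v(b) = C1 + C2*erf(2^(1/4)*b/2)


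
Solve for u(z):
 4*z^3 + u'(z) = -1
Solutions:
 u(z) = C1 - z^4 - z


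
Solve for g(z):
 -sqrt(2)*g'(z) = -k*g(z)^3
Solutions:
 g(z) = -sqrt(-1/(C1 + sqrt(2)*k*z))
 g(z) = sqrt(-1/(C1 + sqrt(2)*k*z))


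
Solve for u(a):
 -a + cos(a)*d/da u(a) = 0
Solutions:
 u(a) = C1 + Integral(a/cos(a), a)


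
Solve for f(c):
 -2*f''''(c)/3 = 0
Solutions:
 f(c) = C1 + C2*c + C3*c^2 + C4*c^3


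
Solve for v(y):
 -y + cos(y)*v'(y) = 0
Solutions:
 v(y) = C1 + Integral(y/cos(y), y)


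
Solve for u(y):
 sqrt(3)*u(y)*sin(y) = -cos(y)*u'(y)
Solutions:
 u(y) = C1*cos(y)^(sqrt(3))


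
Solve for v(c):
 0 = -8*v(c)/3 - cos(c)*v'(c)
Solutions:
 v(c) = C1*(sin(c) - 1)^(4/3)/(sin(c) + 1)^(4/3)


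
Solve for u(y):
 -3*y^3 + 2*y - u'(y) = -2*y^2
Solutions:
 u(y) = C1 - 3*y^4/4 + 2*y^3/3 + y^2


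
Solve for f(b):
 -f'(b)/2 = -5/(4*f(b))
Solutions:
 f(b) = -sqrt(C1 + 5*b)
 f(b) = sqrt(C1 + 5*b)


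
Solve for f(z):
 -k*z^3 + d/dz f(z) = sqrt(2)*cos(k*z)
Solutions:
 f(z) = C1 + k*z^4/4 + sqrt(2)*sin(k*z)/k


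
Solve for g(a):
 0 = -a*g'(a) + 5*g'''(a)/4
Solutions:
 g(a) = C1 + Integral(C2*airyai(10^(2/3)*a/5) + C3*airybi(10^(2/3)*a/5), a)


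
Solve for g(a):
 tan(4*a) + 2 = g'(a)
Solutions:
 g(a) = C1 + 2*a - log(cos(4*a))/4


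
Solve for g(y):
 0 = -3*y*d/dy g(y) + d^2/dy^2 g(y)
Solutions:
 g(y) = C1 + C2*erfi(sqrt(6)*y/2)


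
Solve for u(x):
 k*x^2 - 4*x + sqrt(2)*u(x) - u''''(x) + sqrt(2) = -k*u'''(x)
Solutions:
 u(x) = C1*exp(x*(3*k - sqrt(3)*sqrt(3*k^2 + 2*12^(1/3)*(-9*sqrt(2)*k^2 + sqrt(6)*sqrt(27*k^4 + 256*sqrt(2)))^(1/3) - 16*2^(5/6)*3^(2/3)/(-9*sqrt(2)*k^2 + sqrt(6)*sqrt(27*k^4 + 256*sqrt(2)))^(1/3)) - sqrt(6)*sqrt(-3*sqrt(3)*k^3/sqrt(3*k^2 + 2*12^(1/3)*(-9*sqrt(2)*k^2 + sqrt(6)*sqrt(27*k^4 + 256*sqrt(2)))^(1/3) - 16*2^(5/6)*3^(2/3)/(-9*sqrt(2)*k^2 + sqrt(6)*sqrt(27*k^4 + 256*sqrt(2)))^(1/3)) + 3*k^2 - 12^(1/3)*(-9*sqrt(2)*k^2 + sqrt(6)*sqrt(27*k^4 + 256*sqrt(2)))^(1/3) + 8*2^(5/6)*3^(2/3)/(-9*sqrt(2)*k^2 + sqrt(6)*sqrt(27*k^4 + 256*sqrt(2)))^(1/3)))/12) + C2*exp(x*(3*k - sqrt(3)*sqrt(3*k^2 + 2*12^(1/3)*(-9*sqrt(2)*k^2 + sqrt(6)*sqrt(27*k^4 + 256*sqrt(2)))^(1/3) - 16*2^(5/6)*3^(2/3)/(-9*sqrt(2)*k^2 + sqrt(6)*sqrt(27*k^4 + 256*sqrt(2)))^(1/3)) + sqrt(6)*sqrt(-3*sqrt(3)*k^3/sqrt(3*k^2 + 2*12^(1/3)*(-9*sqrt(2)*k^2 + sqrt(6)*sqrt(27*k^4 + 256*sqrt(2)))^(1/3) - 16*2^(5/6)*3^(2/3)/(-9*sqrt(2)*k^2 + sqrt(6)*sqrt(27*k^4 + 256*sqrt(2)))^(1/3)) + 3*k^2 - 12^(1/3)*(-9*sqrt(2)*k^2 + sqrt(6)*sqrt(27*k^4 + 256*sqrt(2)))^(1/3) + 8*2^(5/6)*3^(2/3)/(-9*sqrt(2)*k^2 + sqrt(6)*sqrt(27*k^4 + 256*sqrt(2)))^(1/3)))/12) + C3*exp(x*(3*k + sqrt(3)*sqrt(3*k^2 + 2*12^(1/3)*(-9*sqrt(2)*k^2 + sqrt(6)*sqrt(27*k^4 + 256*sqrt(2)))^(1/3) - 16*2^(5/6)*3^(2/3)/(-9*sqrt(2)*k^2 + sqrt(6)*sqrt(27*k^4 + 256*sqrt(2)))^(1/3)) - sqrt(6)*sqrt(3*sqrt(3)*k^3/sqrt(3*k^2 + 2*12^(1/3)*(-9*sqrt(2)*k^2 + sqrt(6)*sqrt(27*k^4 + 256*sqrt(2)))^(1/3) - 16*2^(5/6)*3^(2/3)/(-9*sqrt(2)*k^2 + sqrt(6)*sqrt(27*k^4 + 256*sqrt(2)))^(1/3)) + 3*k^2 - 12^(1/3)*(-9*sqrt(2)*k^2 + sqrt(6)*sqrt(27*k^4 + 256*sqrt(2)))^(1/3) + 8*2^(5/6)*3^(2/3)/(-9*sqrt(2)*k^2 + sqrt(6)*sqrt(27*k^4 + 256*sqrt(2)))^(1/3)))/12) + C4*exp(x*(3*k + sqrt(3)*sqrt(3*k^2 + 2*12^(1/3)*(-9*sqrt(2)*k^2 + sqrt(6)*sqrt(27*k^4 + 256*sqrt(2)))^(1/3) - 16*2^(5/6)*3^(2/3)/(-9*sqrt(2)*k^2 + sqrt(6)*sqrt(27*k^4 + 256*sqrt(2)))^(1/3)) + sqrt(6)*sqrt(3*sqrt(3)*k^3/sqrt(3*k^2 + 2*12^(1/3)*(-9*sqrt(2)*k^2 + sqrt(6)*sqrt(27*k^4 + 256*sqrt(2)))^(1/3) - 16*2^(5/6)*3^(2/3)/(-9*sqrt(2)*k^2 + sqrt(6)*sqrt(27*k^4 + 256*sqrt(2)))^(1/3)) + 3*k^2 - 12^(1/3)*(-9*sqrt(2)*k^2 + sqrt(6)*sqrt(27*k^4 + 256*sqrt(2)))^(1/3) + 8*2^(5/6)*3^(2/3)/(-9*sqrt(2)*k^2 + sqrt(6)*sqrt(27*k^4 + 256*sqrt(2)))^(1/3)))/12) - sqrt(2)*k*x^2/2 + 2*sqrt(2)*x - 1


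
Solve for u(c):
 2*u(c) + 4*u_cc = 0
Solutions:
 u(c) = C1*sin(sqrt(2)*c/2) + C2*cos(sqrt(2)*c/2)


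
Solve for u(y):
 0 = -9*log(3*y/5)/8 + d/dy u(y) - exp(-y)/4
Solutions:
 u(y) = C1 + 9*y*log(y)/8 + 9*y*(-log(5) - 1 + log(3))/8 - exp(-y)/4


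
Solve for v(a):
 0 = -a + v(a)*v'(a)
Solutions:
 v(a) = -sqrt(C1 + a^2)
 v(a) = sqrt(C1 + a^2)


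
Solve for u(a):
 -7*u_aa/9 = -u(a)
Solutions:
 u(a) = C1*exp(-3*sqrt(7)*a/7) + C2*exp(3*sqrt(7)*a/7)


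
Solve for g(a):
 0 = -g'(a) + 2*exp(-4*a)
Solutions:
 g(a) = C1 - exp(-4*a)/2


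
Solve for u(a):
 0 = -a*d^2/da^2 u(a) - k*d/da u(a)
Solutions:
 u(a) = C1 + a^(1 - re(k))*(C2*sin(log(a)*Abs(im(k))) + C3*cos(log(a)*im(k)))


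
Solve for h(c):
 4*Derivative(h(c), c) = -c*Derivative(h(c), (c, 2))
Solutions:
 h(c) = C1 + C2/c^3


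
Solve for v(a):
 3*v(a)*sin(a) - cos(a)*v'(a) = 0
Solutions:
 v(a) = C1/cos(a)^3


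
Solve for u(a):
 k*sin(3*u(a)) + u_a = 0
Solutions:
 u(a) = -acos((-C1 - exp(6*a*k))/(C1 - exp(6*a*k)))/3 + 2*pi/3
 u(a) = acos((-C1 - exp(6*a*k))/(C1 - exp(6*a*k)))/3


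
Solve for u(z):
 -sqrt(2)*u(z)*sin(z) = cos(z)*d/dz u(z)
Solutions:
 u(z) = C1*cos(z)^(sqrt(2))


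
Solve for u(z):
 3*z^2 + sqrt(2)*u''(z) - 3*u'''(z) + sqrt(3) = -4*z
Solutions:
 u(z) = C1 + C2*z + C3*exp(sqrt(2)*z/3) - sqrt(2)*z^4/8 + z^3*(-9 - 2*sqrt(2))/6 + z^2*(-27*sqrt(2)/4 - 3 - sqrt(6)/4)


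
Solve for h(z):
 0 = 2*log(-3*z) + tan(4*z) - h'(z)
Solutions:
 h(z) = C1 + 2*z*log(-z) - 2*z + 2*z*log(3) - log(cos(4*z))/4


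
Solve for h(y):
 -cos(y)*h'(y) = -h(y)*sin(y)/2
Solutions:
 h(y) = C1/sqrt(cos(y))


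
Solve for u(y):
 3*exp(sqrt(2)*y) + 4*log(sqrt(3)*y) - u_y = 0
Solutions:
 u(y) = C1 + 4*y*log(y) + 2*y*(-2 + log(3)) + 3*sqrt(2)*exp(sqrt(2)*y)/2


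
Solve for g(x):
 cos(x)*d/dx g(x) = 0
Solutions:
 g(x) = C1


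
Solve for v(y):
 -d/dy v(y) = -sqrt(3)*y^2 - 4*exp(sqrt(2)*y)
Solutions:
 v(y) = C1 + sqrt(3)*y^3/3 + 2*sqrt(2)*exp(sqrt(2)*y)


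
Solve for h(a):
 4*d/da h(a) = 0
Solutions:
 h(a) = C1


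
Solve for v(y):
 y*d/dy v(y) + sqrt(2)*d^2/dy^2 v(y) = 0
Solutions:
 v(y) = C1 + C2*erf(2^(1/4)*y/2)


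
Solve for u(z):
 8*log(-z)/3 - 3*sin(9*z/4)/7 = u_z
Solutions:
 u(z) = C1 + 8*z*log(-z)/3 - 8*z/3 + 4*cos(9*z/4)/21


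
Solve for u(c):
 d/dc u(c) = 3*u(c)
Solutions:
 u(c) = C1*exp(3*c)


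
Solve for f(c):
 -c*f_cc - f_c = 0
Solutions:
 f(c) = C1 + C2*log(c)


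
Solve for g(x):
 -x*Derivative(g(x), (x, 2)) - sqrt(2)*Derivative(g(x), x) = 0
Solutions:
 g(x) = C1 + C2*x^(1 - sqrt(2))


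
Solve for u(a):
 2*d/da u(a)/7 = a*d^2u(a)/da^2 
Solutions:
 u(a) = C1 + C2*a^(9/7)


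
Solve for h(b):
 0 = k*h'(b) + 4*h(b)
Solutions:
 h(b) = C1*exp(-4*b/k)


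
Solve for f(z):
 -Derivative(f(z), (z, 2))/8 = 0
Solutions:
 f(z) = C1 + C2*z


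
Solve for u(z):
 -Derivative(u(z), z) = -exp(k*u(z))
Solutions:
 u(z) = Piecewise((log(-1/(C1*k + k*z))/k, Ne(k, 0)), (nan, True))
 u(z) = Piecewise((C1 + z, Eq(k, 0)), (nan, True))


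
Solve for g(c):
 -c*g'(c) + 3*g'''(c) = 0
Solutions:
 g(c) = C1 + Integral(C2*airyai(3^(2/3)*c/3) + C3*airybi(3^(2/3)*c/3), c)


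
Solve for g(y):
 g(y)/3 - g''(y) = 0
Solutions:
 g(y) = C1*exp(-sqrt(3)*y/3) + C2*exp(sqrt(3)*y/3)


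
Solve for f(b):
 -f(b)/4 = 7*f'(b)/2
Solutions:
 f(b) = C1*exp(-b/14)


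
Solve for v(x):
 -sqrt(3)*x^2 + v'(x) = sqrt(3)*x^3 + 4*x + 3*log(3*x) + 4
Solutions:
 v(x) = C1 + sqrt(3)*x^4/4 + sqrt(3)*x^3/3 + 2*x^2 + 3*x*log(x) + x + x*log(27)


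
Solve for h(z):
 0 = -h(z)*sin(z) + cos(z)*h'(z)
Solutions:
 h(z) = C1/cos(z)


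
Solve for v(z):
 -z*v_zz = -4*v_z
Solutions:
 v(z) = C1 + C2*z^5


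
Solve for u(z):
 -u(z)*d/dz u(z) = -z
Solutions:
 u(z) = -sqrt(C1 + z^2)
 u(z) = sqrt(C1 + z^2)


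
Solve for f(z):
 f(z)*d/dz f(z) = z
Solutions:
 f(z) = -sqrt(C1 + z^2)
 f(z) = sqrt(C1 + z^2)


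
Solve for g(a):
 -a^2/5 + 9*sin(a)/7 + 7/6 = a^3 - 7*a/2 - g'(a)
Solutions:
 g(a) = C1 + a^4/4 + a^3/15 - 7*a^2/4 - 7*a/6 + 9*cos(a)/7


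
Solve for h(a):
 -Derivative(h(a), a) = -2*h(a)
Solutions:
 h(a) = C1*exp(2*a)


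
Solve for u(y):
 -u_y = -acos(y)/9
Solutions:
 u(y) = C1 + y*acos(y)/9 - sqrt(1 - y^2)/9


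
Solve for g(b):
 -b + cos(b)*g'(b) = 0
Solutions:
 g(b) = C1 + Integral(b/cos(b), b)


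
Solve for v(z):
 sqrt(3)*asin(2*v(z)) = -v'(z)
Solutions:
 Integral(1/asin(2*_y), (_y, v(z))) = C1 - sqrt(3)*z


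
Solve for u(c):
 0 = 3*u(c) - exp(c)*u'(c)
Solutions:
 u(c) = C1*exp(-3*exp(-c))


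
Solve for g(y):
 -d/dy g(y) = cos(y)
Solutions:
 g(y) = C1 - sin(y)


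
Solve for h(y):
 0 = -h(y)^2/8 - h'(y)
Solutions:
 h(y) = 8/(C1 + y)


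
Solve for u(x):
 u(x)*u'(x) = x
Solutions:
 u(x) = -sqrt(C1 + x^2)
 u(x) = sqrt(C1 + x^2)


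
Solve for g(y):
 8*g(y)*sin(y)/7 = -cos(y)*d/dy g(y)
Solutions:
 g(y) = C1*cos(y)^(8/7)


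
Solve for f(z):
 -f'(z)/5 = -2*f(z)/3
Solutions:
 f(z) = C1*exp(10*z/3)


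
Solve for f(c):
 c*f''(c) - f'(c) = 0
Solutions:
 f(c) = C1 + C2*c^2


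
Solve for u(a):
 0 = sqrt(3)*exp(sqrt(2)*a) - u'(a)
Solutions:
 u(a) = C1 + sqrt(6)*exp(sqrt(2)*a)/2


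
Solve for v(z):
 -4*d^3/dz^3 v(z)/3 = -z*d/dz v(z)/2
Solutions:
 v(z) = C1 + Integral(C2*airyai(3^(1/3)*z/2) + C3*airybi(3^(1/3)*z/2), z)


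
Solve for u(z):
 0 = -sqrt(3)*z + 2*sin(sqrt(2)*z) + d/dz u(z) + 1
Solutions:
 u(z) = C1 + sqrt(3)*z^2/2 - z + sqrt(2)*cos(sqrt(2)*z)


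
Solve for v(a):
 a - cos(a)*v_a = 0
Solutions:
 v(a) = C1 + Integral(a/cos(a), a)


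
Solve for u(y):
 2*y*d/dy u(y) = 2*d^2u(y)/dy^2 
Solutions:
 u(y) = C1 + C2*erfi(sqrt(2)*y/2)


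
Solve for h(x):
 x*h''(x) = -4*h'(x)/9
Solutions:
 h(x) = C1 + C2*x^(5/9)


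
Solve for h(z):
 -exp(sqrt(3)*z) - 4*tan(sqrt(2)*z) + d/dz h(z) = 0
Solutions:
 h(z) = C1 + sqrt(3)*exp(sqrt(3)*z)/3 - 2*sqrt(2)*log(cos(sqrt(2)*z))


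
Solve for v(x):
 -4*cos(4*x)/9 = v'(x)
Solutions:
 v(x) = C1 - sin(4*x)/9


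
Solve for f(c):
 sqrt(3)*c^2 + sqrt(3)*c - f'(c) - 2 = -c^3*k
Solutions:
 f(c) = C1 + c^4*k/4 + sqrt(3)*c^3/3 + sqrt(3)*c^2/2 - 2*c


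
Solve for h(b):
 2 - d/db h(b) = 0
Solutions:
 h(b) = C1 + 2*b


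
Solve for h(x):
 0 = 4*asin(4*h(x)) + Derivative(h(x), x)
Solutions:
 Integral(1/asin(4*_y), (_y, h(x))) = C1 - 4*x


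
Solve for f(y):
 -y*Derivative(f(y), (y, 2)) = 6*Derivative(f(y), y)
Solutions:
 f(y) = C1 + C2/y^5


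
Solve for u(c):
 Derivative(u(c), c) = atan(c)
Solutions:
 u(c) = C1 + c*atan(c) - log(c^2 + 1)/2


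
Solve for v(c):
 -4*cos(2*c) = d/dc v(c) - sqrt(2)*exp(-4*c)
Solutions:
 v(c) = C1 - 2*sin(2*c) - sqrt(2)*exp(-4*c)/4


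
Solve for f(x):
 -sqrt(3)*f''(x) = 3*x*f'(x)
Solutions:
 f(x) = C1 + C2*erf(sqrt(2)*3^(1/4)*x/2)


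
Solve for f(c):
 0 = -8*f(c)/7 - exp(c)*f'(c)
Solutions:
 f(c) = C1*exp(8*exp(-c)/7)


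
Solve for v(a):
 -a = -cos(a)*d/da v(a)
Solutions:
 v(a) = C1 + Integral(a/cos(a), a)


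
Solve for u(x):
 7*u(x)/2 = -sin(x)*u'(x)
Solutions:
 u(x) = C1*(cos(x) + 1)^(7/4)/(cos(x) - 1)^(7/4)


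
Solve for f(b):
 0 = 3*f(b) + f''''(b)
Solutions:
 f(b) = (C1*sin(sqrt(2)*3^(1/4)*b/2) + C2*cos(sqrt(2)*3^(1/4)*b/2))*exp(-sqrt(2)*3^(1/4)*b/2) + (C3*sin(sqrt(2)*3^(1/4)*b/2) + C4*cos(sqrt(2)*3^(1/4)*b/2))*exp(sqrt(2)*3^(1/4)*b/2)


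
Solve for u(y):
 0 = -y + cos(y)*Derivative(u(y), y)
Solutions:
 u(y) = C1 + Integral(y/cos(y), y)


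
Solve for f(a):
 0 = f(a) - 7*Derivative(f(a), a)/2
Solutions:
 f(a) = C1*exp(2*a/7)


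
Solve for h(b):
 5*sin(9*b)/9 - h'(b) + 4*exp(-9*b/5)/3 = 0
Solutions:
 h(b) = C1 - 5*cos(9*b)/81 - 20*exp(-9*b/5)/27


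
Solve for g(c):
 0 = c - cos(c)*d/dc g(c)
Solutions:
 g(c) = C1 + Integral(c/cos(c), c)


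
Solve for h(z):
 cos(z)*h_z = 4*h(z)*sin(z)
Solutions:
 h(z) = C1/cos(z)^4


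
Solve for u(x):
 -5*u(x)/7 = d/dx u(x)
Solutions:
 u(x) = C1*exp(-5*x/7)


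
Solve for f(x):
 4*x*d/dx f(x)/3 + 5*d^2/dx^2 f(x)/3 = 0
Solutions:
 f(x) = C1 + C2*erf(sqrt(10)*x/5)


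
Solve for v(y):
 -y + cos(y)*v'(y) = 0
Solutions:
 v(y) = C1 + Integral(y/cos(y), y)


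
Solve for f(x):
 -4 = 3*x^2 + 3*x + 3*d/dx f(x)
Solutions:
 f(x) = C1 - x^3/3 - x^2/2 - 4*x/3


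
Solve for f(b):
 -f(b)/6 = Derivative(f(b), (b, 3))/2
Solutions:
 f(b) = C3*exp(-3^(2/3)*b/3) + (C1*sin(3^(1/6)*b/2) + C2*cos(3^(1/6)*b/2))*exp(3^(2/3)*b/6)


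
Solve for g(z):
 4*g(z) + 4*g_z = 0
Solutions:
 g(z) = C1*exp(-z)


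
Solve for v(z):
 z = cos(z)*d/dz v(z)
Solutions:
 v(z) = C1 + Integral(z/cos(z), z)


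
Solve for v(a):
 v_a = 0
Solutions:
 v(a) = C1


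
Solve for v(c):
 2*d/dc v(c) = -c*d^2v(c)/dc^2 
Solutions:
 v(c) = C1 + C2/c


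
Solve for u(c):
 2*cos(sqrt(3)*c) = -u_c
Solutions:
 u(c) = C1 - 2*sqrt(3)*sin(sqrt(3)*c)/3


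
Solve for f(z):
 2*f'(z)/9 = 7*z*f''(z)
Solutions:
 f(z) = C1 + C2*z^(65/63)


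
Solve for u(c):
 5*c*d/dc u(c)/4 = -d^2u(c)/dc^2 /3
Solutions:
 u(c) = C1 + C2*erf(sqrt(30)*c/4)


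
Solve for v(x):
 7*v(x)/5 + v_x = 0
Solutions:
 v(x) = C1*exp(-7*x/5)


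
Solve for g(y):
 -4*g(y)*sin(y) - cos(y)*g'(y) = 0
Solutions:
 g(y) = C1*cos(y)^4


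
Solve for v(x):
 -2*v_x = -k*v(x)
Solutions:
 v(x) = C1*exp(k*x/2)


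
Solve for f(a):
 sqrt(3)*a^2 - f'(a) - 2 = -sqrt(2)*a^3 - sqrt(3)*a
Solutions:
 f(a) = C1 + sqrt(2)*a^4/4 + sqrt(3)*a^3/3 + sqrt(3)*a^2/2 - 2*a


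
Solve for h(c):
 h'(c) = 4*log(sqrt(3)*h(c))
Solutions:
 -Integral(1/(2*log(_y) + log(3)), (_y, h(c)))/2 = C1 - c


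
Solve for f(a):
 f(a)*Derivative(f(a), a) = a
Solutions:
 f(a) = -sqrt(C1 + a^2)
 f(a) = sqrt(C1 + a^2)


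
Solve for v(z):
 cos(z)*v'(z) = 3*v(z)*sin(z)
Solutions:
 v(z) = C1/cos(z)^3


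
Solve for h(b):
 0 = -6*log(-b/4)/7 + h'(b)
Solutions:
 h(b) = C1 + 6*b*log(-b)/7 + 6*b*(-2*log(2) - 1)/7


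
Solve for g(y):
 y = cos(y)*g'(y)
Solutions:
 g(y) = C1 + Integral(y/cos(y), y)


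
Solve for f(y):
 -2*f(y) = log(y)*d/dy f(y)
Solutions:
 f(y) = C1*exp(-2*li(y))


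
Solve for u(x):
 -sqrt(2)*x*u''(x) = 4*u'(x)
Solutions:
 u(x) = C1 + C2*x^(1 - 2*sqrt(2))


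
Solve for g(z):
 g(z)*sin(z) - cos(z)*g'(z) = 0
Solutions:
 g(z) = C1/cos(z)


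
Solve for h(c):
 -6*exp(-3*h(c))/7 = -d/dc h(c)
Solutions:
 h(c) = log(C1 + 18*c/7)/3
 h(c) = log((-1 - sqrt(3)*I)*(C1 + 18*c/7)^(1/3)/2)
 h(c) = log((-1 + sqrt(3)*I)*(C1 + 18*c/7)^(1/3)/2)


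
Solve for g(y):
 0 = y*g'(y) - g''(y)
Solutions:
 g(y) = C1 + C2*erfi(sqrt(2)*y/2)


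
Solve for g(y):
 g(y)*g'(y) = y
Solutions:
 g(y) = -sqrt(C1 + y^2)
 g(y) = sqrt(C1 + y^2)


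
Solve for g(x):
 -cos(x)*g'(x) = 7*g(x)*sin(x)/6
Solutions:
 g(x) = C1*cos(x)^(7/6)


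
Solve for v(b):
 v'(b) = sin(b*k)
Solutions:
 v(b) = C1 - cos(b*k)/k


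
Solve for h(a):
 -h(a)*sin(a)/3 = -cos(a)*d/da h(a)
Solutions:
 h(a) = C1/cos(a)^(1/3)


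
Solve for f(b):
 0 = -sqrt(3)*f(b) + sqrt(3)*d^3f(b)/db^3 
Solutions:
 f(b) = C3*exp(b) + (C1*sin(sqrt(3)*b/2) + C2*cos(sqrt(3)*b/2))*exp(-b/2)


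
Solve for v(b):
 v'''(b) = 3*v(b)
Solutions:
 v(b) = C3*exp(3^(1/3)*b) + (C1*sin(3^(5/6)*b/2) + C2*cos(3^(5/6)*b/2))*exp(-3^(1/3)*b/2)
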